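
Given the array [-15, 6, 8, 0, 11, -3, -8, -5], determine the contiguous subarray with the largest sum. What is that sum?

Using Kadane's algorithm on [-15, 6, 8, 0, 11, -3, -8, -5]:

Scanning through the array:
Position 1 (value 6): max_ending_here = 6, max_so_far = 6
Position 2 (value 8): max_ending_here = 14, max_so_far = 14
Position 3 (value 0): max_ending_here = 14, max_so_far = 14
Position 4 (value 11): max_ending_here = 25, max_so_far = 25
Position 5 (value -3): max_ending_here = 22, max_so_far = 25
Position 6 (value -8): max_ending_here = 14, max_so_far = 25
Position 7 (value -5): max_ending_here = 9, max_so_far = 25

Maximum subarray: [6, 8, 0, 11]
Maximum sum: 25

The maximum subarray is [6, 8, 0, 11] with sum 25. This subarray runs from index 1 to index 4.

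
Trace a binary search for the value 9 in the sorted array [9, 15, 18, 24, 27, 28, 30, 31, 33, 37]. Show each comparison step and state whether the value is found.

Binary search for 9 in [9, 15, 18, 24, 27, 28, 30, 31, 33, 37]:

lo=0, hi=9, mid=4, arr[mid]=27 -> 27 > 9, search left half
lo=0, hi=3, mid=1, arr[mid]=15 -> 15 > 9, search left half
lo=0, hi=0, mid=0, arr[mid]=9 -> Found target at index 0!

Binary search finds 9 at index 0 after 3 comparisons. The search repeatedly halves the search space by comparing with the middle element.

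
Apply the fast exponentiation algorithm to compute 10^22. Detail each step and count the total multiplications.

Computing 10^22 by squaring (build up from 10^1; each line after the first costs one multiplication):

10^1 = 10
10^2 = (10^1)^2 = 10^2 = 100
10^4 = (10^2)^2 = 100^2 = 10000
10^5 = 10 * 10^4 = 10 * 10000 = 100000
10^10 = (10^5)^2 = 100000^2 = 10000000000
10^11 = 10 * 10^10 = 10 * 10000000000 = 100000000000
10^22 = (10^11)^2 = 100000000000^2 = 10000000000000000000000

Result: 10000000000000000000000
Multiplications needed: 6 (6 lines after 10^1)

10^22 = 10000000000000000000000. Using exponentiation by squaring, this requires 6 multiplications. The key idea: if the exponent is even, square the half-power; if odd, multiply by the base once.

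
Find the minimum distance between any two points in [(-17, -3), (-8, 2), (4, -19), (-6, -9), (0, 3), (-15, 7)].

Computing all pairwise distances among 6 points:

d((-17, -3), (-8, 2)) = 10.2956
d((-17, -3), (4, -19)) = 26.4008
d((-17, -3), (-6, -9)) = 12.53
d((-17, -3), (0, 3)) = 18.0278
d((-17, -3), (-15, 7)) = 10.198
d((-8, 2), (4, -19)) = 24.1868
d((-8, 2), (-6, -9)) = 11.1803
d((-8, 2), (0, 3)) = 8.0623 <-- minimum
d((-8, 2), (-15, 7)) = 8.6023
d((4, -19), (-6, -9)) = 14.1421
d((4, -19), (0, 3)) = 22.3607
d((4, -19), (-15, 7)) = 32.2025
d((-6, -9), (0, 3)) = 13.4164
d((-6, -9), (-15, 7)) = 18.3576
d((0, 3), (-15, 7)) = 15.5242

Closest pair: (-8, 2) and (0, 3) with distance 8.0623

The closest pair is (-8, 2) and (0, 3) with Euclidean distance 8.0623. For 6 points, brute-force pairwise comparison is shown above. For large n, the divide-and-conquer algorithm (sort by x, recurse on halves, check the dividing strip) achieves O(n log n).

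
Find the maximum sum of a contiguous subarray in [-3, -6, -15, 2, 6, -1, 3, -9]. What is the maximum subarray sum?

Using Kadane's algorithm on [-3, -6, -15, 2, 6, -1, 3, -9]:

Scanning through the array:
Position 1 (value -6): max_ending_here = -6, max_so_far = -3
Position 2 (value -15): max_ending_here = -15, max_so_far = -3
Position 3 (value 2): max_ending_here = 2, max_so_far = 2
Position 4 (value 6): max_ending_here = 8, max_so_far = 8
Position 5 (value -1): max_ending_here = 7, max_so_far = 8
Position 6 (value 3): max_ending_here = 10, max_so_far = 10
Position 7 (value -9): max_ending_here = 1, max_so_far = 10

Maximum subarray: [2, 6, -1, 3]
Maximum sum: 10

The maximum subarray is [2, 6, -1, 3] with sum 10. This subarray runs from index 3 to index 6.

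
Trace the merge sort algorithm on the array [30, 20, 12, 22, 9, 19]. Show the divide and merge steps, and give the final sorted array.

Merge sort trace:

Split: [30, 20, 12, 22, 9, 19] -> [30, 20, 12] and [22, 9, 19]
  Split: [30, 20, 12] -> [30] and [20, 12]
    Split: [20, 12] -> [20] and [12]
    Merge: [20] + [12] -> [12, 20]
  Merge: [30] + [12, 20] -> [12, 20, 30]
  Split: [22, 9, 19] -> [22] and [9, 19]
    Split: [9, 19] -> [9] and [19]
    Merge: [9] + [19] -> [9, 19]
  Merge: [22] + [9, 19] -> [9, 19, 22]
Merge: [12, 20, 30] + [9, 19, 22] -> [9, 12, 19, 20, 22, 30]

Final sorted array: [9, 12, 19, 20, 22, 30]

The merge sort proceeds by recursively splitting the array and merging sorted halves.
After all merges, the sorted array is [9, 12, 19, 20, 22, 30].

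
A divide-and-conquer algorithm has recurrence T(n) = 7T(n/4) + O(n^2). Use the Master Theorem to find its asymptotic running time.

Master Theorem for T(n) = 7T(n/4) + O(n^2):

a = 7, b = 4, c = 2
log_b(a) = log_4(7) = 1.4037

Case 3: c = 2 > log_4(7) = 1.4037
T(n) = O(n^2) = O(n^2)

For T(n) = 7T(n/4) + O(n^2): log_4(7) = 1.4037. This is Case 3 of the Master Theorem (c > log_b(a), work dominated by root), giving O(n^2).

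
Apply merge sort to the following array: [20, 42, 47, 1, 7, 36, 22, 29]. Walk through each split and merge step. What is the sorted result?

Merge sort trace:

Split: [20, 42, 47, 1, 7, 36, 22, 29] -> [20, 42, 47, 1] and [7, 36, 22, 29]
  Split: [20, 42, 47, 1] -> [20, 42] and [47, 1]
    Split: [20, 42] -> [20] and [42]
    Merge: [20] + [42] -> [20, 42]
    Split: [47, 1] -> [47] and [1]
    Merge: [47] + [1] -> [1, 47]
  Merge: [20, 42] + [1, 47] -> [1, 20, 42, 47]
  Split: [7, 36, 22, 29] -> [7, 36] and [22, 29]
    Split: [7, 36] -> [7] and [36]
    Merge: [7] + [36] -> [7, 36]
    Split: [22, 29] -> [22] and [29]
    Merge: [22] + [29] -> [22, 29]
  Merge: [7, 36] + [22, 29] -> [7, 22, 29, 36]
Merge: [1, 20, 42, 47] + [7, 22, 29, 36] -> [1, 7, 20, 22, 29, 36, 42, 47]

Final sorted array: [1, 7, 20, 22, 29, 36, 42, 47]

The merge sort proceeds by recursively splitting the array and merging sorted halves.
After all merges, the sorted array is [1, 7, 20, 22, 29, 36, 42, 47].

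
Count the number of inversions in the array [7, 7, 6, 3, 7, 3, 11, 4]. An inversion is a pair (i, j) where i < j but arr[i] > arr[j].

Finding inversions in [7, 7, 6, 3, 7, 3, 11, 4]:

(0, 2): arr[0]=7 > arr[2]=6
(0, 3): arr[0]=7 > arr[3]=3
(0, 5): arr[0]=7 > arr[5]=3
(0, 7): arr[0]=7 > arr[7]=4
(1, 2): arr[1]=7 > arr[2]=6
(1, 3): arr[1]=7 > arr[3]=3
(1, 5): arr[1]=7 > arr[5]=3
(1, 7): arr[1]=7 > arr[7]=4
(2, 3): arr[2]=6 > arr[3]=3
(2, 5): arr[2]=6 > arr[5]=3
(2, 7): arr[2]=6 > arr[7]=4
(4, 5): arr[4]=7 > arr[5]=3
(4, 7): arr[4]=7 > arr[7]=4
(6, 7): arr[6]=11 > arr[7]=4

Total inversions: 14

The array has 14 inversion(s): (0,2), (0,3), (0,5), (0,7), (1,2), (1,3), (1,5), (1,7), (2,3), (2,5), (2,7), (4,5), (4,7), (6,7). Each pair (i,j) satisfies i < j and arr[i] > arr[j].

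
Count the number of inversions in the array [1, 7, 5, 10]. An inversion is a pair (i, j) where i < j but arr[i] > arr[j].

Finding inversions in [1, 7, 5, 10]:

(1, 2): arr[1]=7 > arr[2]=5

Total inversions: 1

The array has 1 inversion(s): (1,2). Each pair (i,j) satisfies i < j and arr[i] > arr[j].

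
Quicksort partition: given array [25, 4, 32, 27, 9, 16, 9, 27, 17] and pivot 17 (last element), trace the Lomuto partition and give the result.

Lomuto partition with pivot = 17:

Initial array: [25, 4, 32, 27, 9, 16, 9, 27, 17]

arr[0]=25 > 17: no swap
arr[1]=4 <= 17: swap with position 0, array becomes [4, 25, 32, 27, 9, 16, 9, 27, 17]
arr[2]=32 > 17: no swap
arr[3]=27 > 17: no swap
arr[4]=9 <= 17: swap with position 1, array becomes [4, 9, 32, 27, 25, 16, 9, 27, 17]
arr[5]=16 <= 17: swap with position 2, array becomes [4, 9, 16, 27, 25, 32, 9, 27, 17]
arr[6]=9 <= 17: swap with position 3, array becomes [4, 9, 16, 9, 25, 32, 27, 27, 17]
arr[7]=27 > 17: no swap

Place pivot at position 4: [4, 9, 16, 9, 17, 32, 27, 27, 25]
Pivot position: 4

After partitioning with pivot 17, the array becomes [4, 9, 16, 9, 17, 32, 27, 27, 25]. The pivot is placed at index 4. All elements to the left of the pivot are <= 17, and all elements to the right are > 17.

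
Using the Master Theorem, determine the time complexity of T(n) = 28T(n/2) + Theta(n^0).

Master Theorem for T(n) = 28T(n/2) + O(n^0):

a = 28, b = 2, c = 0
log_b(a) = log_2(28) = 4.8074

Case 1: c = 0 < log_2(28) = 4.8074
T(n) = O(n^(log_2 28))

For T(n) = 28T(n/2) + O(n^0): log_2(28) = 4.8074. This is Case 1 of the Master Theorem (c < log_b(a), work dominated by leaves), giving O(n^(log_2 28)).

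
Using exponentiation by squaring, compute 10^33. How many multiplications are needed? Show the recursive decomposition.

Computing 10^33 by squaring (build up from 10^1; each line after the first costs one multiplication):

10^1 = 10
10^2 = (10^1)^2 = 10^2 = 100
10^4 = (10^2)^2 = 100^2 = 10000
10^8 = (10^4)^2 = 10000^2 = 100000000
10^16 = (10^8)^2 = 100000000^2 = 10000000000000000
10^32 = (10^16)^2 = 10000000000000000^2 = 100000000000000000000000000000000
10^33 = 10 * 10^32 = 10 * 100000000000000000000000000000000 = 1000000000000000000000000000000000

Result: 1000000000000000000000000000000000
Multiplications needed: 6 (6 lines after 10^1)

10^33 = 1000000000000000000000000000000000. Using exponentiation by squaring, this requires 6 multiplications. The key idea: if the exponent is even, square the half-power; if odd, multiply by the base once.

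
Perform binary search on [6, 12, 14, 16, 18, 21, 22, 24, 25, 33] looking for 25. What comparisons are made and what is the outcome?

Binary search for 25 in [6, 12, 14, 16, 18, 21, 22, 24, 25, 33]:

lo=0, hi=9, mid=4, arr[mid]=18 -> 18 < 25, search right half
lo=5, hi=9, mid=7, arr[mid]=24 -> 24 < 25, search right half
lo=8, hi=9, mid=8, arr[mid]=25 -> Found target at index 8!

Binary search finds 25 at index 8 after 3 comparisons. The search repeatedly halves the search space by comparing with the middle element.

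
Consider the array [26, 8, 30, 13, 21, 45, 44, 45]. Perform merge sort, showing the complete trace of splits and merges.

Merge sort trace:

Split: [26, 8, 30, 13, 21, 45, 44, 45] -> [26, 8, 30, 13] and [21, 45, 44, 45]
  Split: [26, 8, 30, 13] -> [26, 8] and [30, 13]
    Split: [26, 8] -> [26] and [8]
    Merge: [26] + [8] -> [8, 26]
    Split: [30, 13] -> [30] and [13]
    Merge: [30] + [13] -> [13, 30]
  Merge: [8, 26] + [13, 30] -> [8, 13, 26, 30]
  Split: [21, 45, 44, 45] -> [21, 45] and [44, 45]
    Split: [21, 45] -> [21] and [45]
    Merge: [21] + [45] -> [21, 45]
    Split: [44, 45] -> [44] and [45]
    Merge: [44] + [45] -> [44, 45]
  Merge: [21, 45] + [44, 45] -> [21, 44, 45, 45]
Merge: [8, 13, 26, 30] + [21, 44, 45, 45] -> [8, 13, 21, 26, 30, 44, 45, 45]

Final sorted array: [8, 13, 21, 26, 30, 44, 45, 45]

The merge sort proceeds by recursively splitting the array and merging sorted halves.
After all merges, the sorted array is [8, 13, 21, 26, 30, 44, 45, 45].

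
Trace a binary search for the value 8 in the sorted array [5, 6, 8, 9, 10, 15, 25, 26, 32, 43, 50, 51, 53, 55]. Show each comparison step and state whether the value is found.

Binary search for 8 in [5, 6, 8, 9, 10, 15, 25, 26, 32, 43, 50, 51, 53, 55]:

lo=0, hi=13, mid=6, arr[mid]=25 -> 25 > 8, search left half
lo=0, hi=5, mid=2, arr[mid]=8 -> Found target at index 2!

Binary search finds 8 at index 2 after 2 comparisons. The search repeatedly halves the search space by comparing with the middle element.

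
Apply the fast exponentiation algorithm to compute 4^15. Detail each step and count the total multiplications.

Computing 4^15 by squaring (build up from 4^1; each line after the first costs one multiplication):

4^1 = 4
4^2 = (4^1)^2 = 4^2 = 16
4^3 = 4 * 4^2 = 4 * 16 = 64
4^6 = (4^3)^2 = 64^2 = 4096
4^7 = 4 * 4^6 = 4 * 4096 = 16384
4^14 = (4^7)^2 = 16384^2 = 268435456
4^15 = 4 * 4^14 = 4 * 268435456 = 1073741824

Result: 1073741824
Multiplications needed: 6 (6 lines after 4^1)

4^15 = 1073741824. Using exponentiation by squaring, this requires 6 multiplications. The key idea: if the exponent is even, square the half-power; if odd, multiply by the base once.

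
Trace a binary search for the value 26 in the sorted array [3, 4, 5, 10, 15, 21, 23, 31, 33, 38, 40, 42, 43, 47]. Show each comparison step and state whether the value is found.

Binary search for 26 in [3, 4, 5, 10, 15, 21, 23, 31, 33, 38, 40, 42, 43, 47]:

lo=0, hi=13, mid=6, arr[mid]=23 -> 23 < 26, search right half
lo=7, hi=13, mid=10, arr[mid]=40 -> 40 > 26, search left half
lo=7, hi=9, mid=8, arr[mid]=33 -> 33 > 26, search left half
lo=7, hi=7, mid=7, arr[mid]=31 -> 31 > 26, search left half
lo=7 > hi=6, target 26 not found

Binary search determines that 26 is not in the array after 4 comparisons. The search space was exhausted without finding the target.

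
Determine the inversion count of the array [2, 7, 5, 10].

Finding inversions in [2, 7, 5, 10]:

(1, 2): arr[1]=7 > arr[2]=5

Total inversions: 1

The array has 1 inversion(s): (1,2). Each pair (i,j) satisfies i < j and arr[i] > arr[j].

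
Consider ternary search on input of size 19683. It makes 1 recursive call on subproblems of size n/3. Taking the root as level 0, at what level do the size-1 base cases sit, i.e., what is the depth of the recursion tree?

For divide and conquer with division factor 3:

Problem sizes at each level:
Level 0: 19683
Level 1: 6561
Level 2: 2187
Level 3: 729
Level 4: 243
Level 5: 81
Level 6: 27
Level 7: 9
Level 8: 3
Level 9: 1

The root is level 0 and the size-1 base case is level 9 (the tree spans levels 0 through 9, i.e. 10 levels counting the root), so the depth is the number of divisions: log_3(19683) = 9

The recursion tree depth is log_3(19683) = 9. At each level, the problem size is divided by 3, so it takes 9 divisions to reduce to a base case of size 1. The algorithm makes 1 recursive call at each level.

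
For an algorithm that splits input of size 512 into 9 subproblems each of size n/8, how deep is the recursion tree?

For divide and conquer with division factor 8:

Problem sizes at each level:
Level 0: 512
Level 1: 64
Level 2: 8
Level 3: 1

The root is level 0 and the size-1 base case is level 3 (the tree spans levels 0 through 3, i.e. 4 levels counting the root), so the depth is the number of divisions: log_8(512) = 3

The recursion tree depth is log_8(512) = 3. At each level, the problem size is divided by 8, so it takes 3 divisions to reduce to a base case of size 1. The algorithm makes 9 recursive calls at each level.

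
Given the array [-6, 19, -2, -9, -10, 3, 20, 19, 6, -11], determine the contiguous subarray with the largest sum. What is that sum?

Using Kadane's algorithm on [-6, 19, -2, -9, -10, 3, 20, 19, 6, -11]:

Scanning through the array:
Position 1 (value 19): max_ending_here = 19, max_so_far = 19
Position 2 (value -2): max_ending_here = 17, max_so_far = 19
Position 3 (value -9): max_ending_here = 8, max_so_far = 19
Position 4 (value -10): max_ending_here = -2, max_so_far = 19
Position 5 (value 3): max_ending_here = 3, max_so_far = 19
Position 6 (value 20): max_ending_here = 23, max_so_far = 23
Position 7 (value 19): max_ending_here = 42, max_so_far = 42
Position 8 (value 6): max_ending_here = 48, max_so_far = 48
Position 9 (value -11): max_ending_here = 37, max_so_far = 48

Maximum subarray: [3, 20, 19, 6]
Maximum sum: 48

The maximum subarray is [3, 20, 19, 6] with sum 48. This subarray runs from index 5 to index 8.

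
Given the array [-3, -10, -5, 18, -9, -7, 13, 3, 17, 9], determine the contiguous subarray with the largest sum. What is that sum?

Using Kadane's algorithm on [-3, -10, -5, 18, -9, -7, 13, 3, 17, 9]:

Scanning through the array:
Position 1 (value -10): max_ending_here = -10, max_so_far = -3
Position 2 (value -5): max_ending_here = -5, max_so_far = -3
Position 3 (value 18): max_ending_here = 18, max_so_far = 18
Position 4 (value -9): max_ending_here = 9, max_so_far = 18
Position 5 (value -7): max_ending_here = 2, max_so_far = 18
Position 6 (value 13): max_ending_here = 15, max_so_far = 18
Position 7 (value 3): max_ending_here = 18, max_so_far = 18
Position 8 (value 17): max_ending_here = 35, max_so_far = 35
Position 9 (value 9): max_ending_here = 44, max_so_far = 44

Maximum subarray: [18, -9, -7, 13, 3, 17, 9]
Maximum sum: 44

The maximum subarray is [18, -9, -7, 13, 3, 17, 9] with sum 44. This subarray runs from index 3 to index 9.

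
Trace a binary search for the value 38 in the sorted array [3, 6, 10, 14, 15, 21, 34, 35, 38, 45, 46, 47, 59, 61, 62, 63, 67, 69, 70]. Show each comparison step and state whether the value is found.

Binary search for 38 in [3, 6, 10, 14, 15, 21, 34, 35, 38, 45, 46, 47, 59, 61, 62, 63, 67, 69, 70]:

lo=0, hi=18, mid=9, arr[mid]=45 -> 45 > 38, search left half
lo=0, hi=8, mid=4, arr[mid]=15 -> 15 < 38, search right half
lo=5, hi=8, mid=6, arr[mid]=34 -> 34 < 38, search right half
lo=7, hi=8, mid=7, arr[mid]=35 -> 35 < 38, search right half
lo=8, hi=8, mid=8, arr[mid]=38 -> Found target at index 8!

Binary search finds 38 at index 8 after 5 comparisons. The search repeatedly halves the search space by comparing with the middle element.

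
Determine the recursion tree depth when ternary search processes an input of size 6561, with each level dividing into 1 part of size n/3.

For divide and conquer with division factor 3:

Problem sizes at each level:
Level 0: 6561
Level 1: 2187
Level 2: 729
Level 3: 243
Level 4: 81
Level 5: 27
Level 6: 9
Level 7: 3
Level 8: 1

The root is level 0 and the size-1 base case is level 8 (the tree spans levels 0 through 8, i.e. 9 levels counting the root), so the depth is the number of divisions: log_3(6561) = 8

The recursion tree depth is log_3(6561) = 8. At each level, the problem size is divided by 3, so it takes 8 divisions to reduce to a base case of size 1. The algorithm makes 1 recursive call at each level.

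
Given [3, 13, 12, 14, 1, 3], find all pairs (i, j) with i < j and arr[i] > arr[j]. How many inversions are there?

Finding inversions in [3, 13, 12, 14, 1, 3]:

(0, 4): arr[0]=3 > arr[4]=1
(1, 2): arr[1]=13 > arr[2]=12
(1, 4): arr[1]=13 > arr[4]=1
(1, 5): arr[1]=13 > arr[5]=3
(2, 4): arr[2]=12 > arr[4]=1
(2, 5): arr[2]=12 > arr[5]=3
(3, 4): arr[3]=14 > arr[4]=1
(3, 5): arr[3]=14 > arr[5]=3

Total inversions: 8

The array has 8 inversion(s): (0,4), (1,2), (1,4), (1,5), (2,4), (2,5), (3,4), (3,5). Each pair (i,j) satisfies i < j and arr[i] > arr[j].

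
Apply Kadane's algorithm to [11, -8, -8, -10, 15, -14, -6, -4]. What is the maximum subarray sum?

Using Kadane's algorithm on [11, -8, -8, -10, 15, -14, -6, -4]:

Scanning through the array:
Position 1 (value -8): max_ending_here = 3, max_so_far = 11
Position 2 (value -8): max_ending_here = -5, max_so_far = 11
Position 3 (value -10): max_ending_here = -10, max_so_far = 11
Position 4 (value 15): max_ending_here = 15, max_so_far = 15
Position 5 (value -14): max_ending_here = 1, max_so_far = 15
Position 6 (value -6): max_ending_here = -5, max_so_far = 15
Position 7 (value -4): max_ending_here = -4, max_so_far = 15

Maximum subarray: [15]
Maximum sum: 15

The maximum subarray is [15] with sum 15. This subarray runs from index 4 to index 4.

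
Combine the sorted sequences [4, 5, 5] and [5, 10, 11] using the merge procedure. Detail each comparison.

Merging process:

Compare 4 vs 5: take 4 from left. Merged: [4]
Compare 5 vs 5: take 5 from left. Merged: [4, 5]
Compare 5 vs 5: take 5 from left. Merged: [4, 5, 5]
Append remaining from right: [5, 10, 11]. Merged: [4, 5, 5, 5, 10, 11]

Final merged array: [4, 5, 5, 5, 10, 11]
Total comparisons: 3

The merged array is [4, 5, 5, 5, 10, 11], requiring 3 comparisons. The merge step runs in O(n) time where n is the total number of elements.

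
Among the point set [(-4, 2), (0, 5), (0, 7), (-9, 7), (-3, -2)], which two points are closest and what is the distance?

Computing all pairwise distances among 5 points:

d((-4, 2), (0, 5)) = 5.0
d((-4, 2), (0, 7)) = 6.4031
d((-4, 2), (-9, 7)) = 7.0711
d((-4, 2), (-3, -2)) = 4.1231
d((0, 5), (0, 7)) = 2.0 <-- minimum
d((0, 5), (-9, 7)) = 9.2195
d((0, 5), (-3, -2)) = 7.6158
d((0, 7), (-9, 7)) = 9.0
d((0, 7), (-3, -2)) = 9.4868
d((-9, 7), (-3, -2)) = 10.8167

Closest pair: (0, 5) and (0, 7) with distance 2.0

The closest pair is (0, 5) and (0, 7) with Euclidean distance 2.0. For 5 points, brute-force pairwise comparison is shown above. For large n, the divide-and-conquer algorithm (sort by x, recurse on halves, check the dividing strip) achieves O(n log n).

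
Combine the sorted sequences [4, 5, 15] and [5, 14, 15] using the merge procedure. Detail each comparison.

Merging process:

Compare 4 vs 5: take 4 from left. Merged: [4]
Compare 5 vs 5: take 5 from left. Merged: [4, 5]
Compare 15 vs 5: take 5 from right. Merged: [4, 5, 5]
Compare 15 vs 14: take 14 from right. Merged: [4, 5, 5, 14]
Compare 15 vs 15: take 15 from left. Merged: [4, 5, 5, 14, 15]
Append remaining from right: [15]. Merged: [4, 5, 5, 14, 15, 15]

Final merged array: [4, 5, 5, 14, 15, 15]
Total comparisons: 5

The merged array is [4, 5, 5, 14, 15, 15], requiring 5 comparisons. The merge step runs in O(n) time where n is the total number of elements.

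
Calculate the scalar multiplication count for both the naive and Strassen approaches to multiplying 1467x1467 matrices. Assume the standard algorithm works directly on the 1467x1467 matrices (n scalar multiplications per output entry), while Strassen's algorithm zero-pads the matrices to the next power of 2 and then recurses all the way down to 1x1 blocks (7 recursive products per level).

Matrix multiplication for 1467x1467 matrices:

Strassen's algorithm requires power-of-2 dimensions. Pad 1467x1467 to 2048x2048 (next power of 2).

Standard algorithm: 1467^3 = 3157114563 multiplications
Strassen's algorithm: 7^(log2(2048)) = 7^11 = 1977326743 multiplications
Savings: 3157114563 - 1977326743 = 1179787820 multiplications

Standard: 3157114563 multiplications (1467^3). Strassen: 1977326743 multiplications (7^11, after padding to 2048x2048). Strassen reduces 8 recursive multiplications to 7 at each level.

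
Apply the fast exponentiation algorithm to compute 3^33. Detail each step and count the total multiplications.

Computing 3^33 by squaring (build up from 3^1; each line after the first costs one multiplication):

3^1 = 3
3^2 = (3^1)^2 = 3^2 = 9
3^4 = (3^2)^2 = 9^2 = 81
3^8 = (3^4)^2 = 81^2 = 6561
3^16 = (3^8)^2 = 6561^2 = 43046721
3^32 = (3^16)^2 = 43046721^2 = 1853020188851841
3^33 = 3 * 3^32 = 3 * 1853020188851841 = 5559060566555523

Result: 5559060566555523
Multiplications needed: 6 (6 lines after 3^1)

3^33 = 5559060566555523. Using exponentiation by squaring, this requires 6 multiplications. The key idea: if the exponent is even, square the half-power; if odd, multiply by the base once.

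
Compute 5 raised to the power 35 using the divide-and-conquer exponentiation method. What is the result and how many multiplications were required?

Computing 5^35 by squaring (build up from 5^1; each line after the first costs one multiplication):

5^1 = 5
5^2 = (5^1)^2 = 5^2 = 25
5^4 = (5^2)^2 = 25^2 = 625
5^8 = (5^4)^2 = 625^2 = 390625
5^16 = (5^8)^2 = 390625^2 = 152587890625
5^17 = 5 * 5^16 = 5 * 152587890625 = 762939453125
5^34 = (5^17)^2 = 762939453125^2 = 582076609134674072265625
5^35 = 5 * 5^34 = 5 * 582076609134674072265625 = 2910383045673370361328125

Result: 2910383045673370361328125
Multiplications needed: 7 (7 lines after 5^1)

5^35 = 2910383045673370361328125. Using exponentiation by squaring, this requires 7 multiplications. The key idea: if the exponent is even, square the half-power; if odd, multiply by the base once.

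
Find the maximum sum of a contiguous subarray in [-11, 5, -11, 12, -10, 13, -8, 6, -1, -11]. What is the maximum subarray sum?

Using Kadane's algorithm on [-11, 5, -11, 12, -10, 13, -8, 6, -1, -11]:

Scanning through the array:
Position 1 (value 5): max_ending_here = 5, max_so_far = 5
Position 2 (value -11): max_ending_here = -6, max_so_far = 5
Position 3 (value 12): max_ending_here = 12, max_so_far = 12
Position 4 (value -10): max_ending_here = 2, max_so_far = 12
Position 5 (value 13): max_ending_here = 15, max_so_far = 15
Position 6 (value -8): max_ending_here = 7, max_so_far = 15
Position 7 (value 6): max_ending_here = 13, max_so_far = 15
Position 8 (value -1): max_ending_here = 12, max_so_far = 15
Position 9 (value -11): max_ending_here = 1, max_so_far = 15

Maximum subarray: [12, -10, 13]
Maximum sum: 15

The maximum subarray is [12, -10, 13] with sum 15. This subarray runs from index 3 to index 5.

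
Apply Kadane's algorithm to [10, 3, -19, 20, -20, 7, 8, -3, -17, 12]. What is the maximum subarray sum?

Using Kadane's algorithm on [10, 3, -19, 20, -20, 7, 8, -3, -17, 12]:

Scanning through the array:
Position 1 (value 3): max_ending_here = 13, max_so_far = 13
Position 2 (value -19): max_ending_here = -6, max_so_far = 13
Position 3 (value 20): max_ending_here = 20, max_so_far = 20
Position 4 (value -20): max_ending_here = 0, max_so_far = 20
Position 5 (value 7): max_ending_here = 7, max_so_far = 20
Position 6 (value 8): max_ending_here = 15, max_so_far = 20
Position 7 (value -3): max_ending_here = 12, max_so_far = 20
Position 8 (value -17): max_ending_here = -5, max_so_far = 20
Position 9 (value 12): max_ending_here = 12, max_so_far = 20

Maximum subarray: [20]
Maximum sum: 20

The maximum subarray is [20] with sum 20. This subarray runs from index 3 to index 3.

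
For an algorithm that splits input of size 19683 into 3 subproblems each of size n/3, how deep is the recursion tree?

For divide and conquer with division factor 3:

Problem sizes at each level:
Level 0: 19683
Level 1: 6561
Level 2: 2187
Level 3: 729
Level 4: 243
Level 5: 81
Level 6: 27
Level 7: 9
Level 8: 3
Level 9: 1

The root is level 0 and the size-1 base case is level 9 (the tree spans levels 0 through 9, i.e. 10 levels counting the root), so the depth is the number of divisions: log_3(19683) = 9

The recursion tree depth is log_3(19683) = 9. At each level, the problem size is divided by 3, so it takes 9 divisions to reduce to a base case of size 1. The algorithm makes 3 recursive calls at each level.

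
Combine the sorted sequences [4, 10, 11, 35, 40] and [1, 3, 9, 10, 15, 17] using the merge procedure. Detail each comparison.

Merging process:

Compare 4 vs 1: take 1 from right. Merged: [1]
Compare 4 vs 3: take 3 from right. Merged: [1, 3]
Compare 4 vs 9: take 4 from left. Merged: [1, 3, 4]
Compare 10 vs 9: take 9 from right. Merged: [1, 3, 4, 9]
Compare 10 vs 10: take 10 from left. Merged: [1, 3, 4, 9, 10]
Compare 11 vs 10: take 10 from right. Merged: [1, 3, 4, 9, 10, 10]
Compare 11 vs 15: take 11 from left. Merged: [1, 3, 4, 9, 10, 10, 11]
Compare 35 vs 15: take 15 from right. Merged: [1, 3, 4, 9, 10, 10, 11, 15]
Compare 35 vs 17: take 17 from right. Merged: [1, 3, 4, 9, 10, 10, 11, 15, 17]
Append remaining from left: [35, 40]. Merged: [1, 3, 4, 9, 10, 10, 11, 15, 17, 35, 40]

Final merged array: [1, 3, 4, 9, 10, 10, 11, 15, 17, 35, 40]
Total comparisons: 9

The merged array is [1, 3, 4, 9, 10, 10, 11, 15, 17, 35, 40], requiring 9 comparisons. The merge step runs in O(n) time where n is the total number of elements.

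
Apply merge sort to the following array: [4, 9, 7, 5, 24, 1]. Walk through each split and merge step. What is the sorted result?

Merge sort trace:

Split: [4, 9, 7, 5, 24, 1] -> [4, 9, 7] and [5, 24, 1]
  Split: [4, 9, 7] -> [4] and [9, 7]
    Split: [9, 7] -> [9] and [7]
    Merge: [9] + [7] -> [7, 9]
  Merge: [4] + [7, 9] -> [4, 7, 9]
  Split: [5, 24, 1] -> [5] and [24, 1]
    Split: [24, 1] -> [24] and [1]
    Merge: [24] + [1] -> [1, 24]
  Merge: [5] + [1, 24] -> [1, 5, 24]
Merge: [4, 7, 9] + [1, 5, 24] -> [1, 4, 5, 7, 9, 24]

Final sorted array: [1, 4, 5, 7, 9, 24]

The merge sort proceeds by recursively splitting the array and merging sorted halves.
After all merges, the sorted array is [1, 4, 5, 7, 9, 24].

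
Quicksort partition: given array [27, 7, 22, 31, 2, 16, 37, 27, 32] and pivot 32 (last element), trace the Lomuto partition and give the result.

Lomuto partition with pivot = 32:

Initial array: [27, 7, 22, 31, 2, 16, 37, 27, 32]

arr[0]=27 <= 32: swap with position 0, array becomes [27, 7, 22, 31, 2, 16, 37, 27, 32]
arr[1]=7 <= 32: swap with position 1, array becomes [27, 7, 22, 31, 2, 16, 37, 27, 32]
arr[2]=22 <= 32: swap with position 2, array becomes [27, 7, 22, 31, 2, 16, 37, 27, 32]
arr[3]=31 <= 32: swap with position 3, array becomes [27, 7, 22, 31, 2, 16, 37, 27, 32]
arr[4]=2 <= 32: swap with position 4, array becomes [27, 7, 22, 31, 2, 16, 37, 27, 32]
arr[5]=16 <= 32: swap with position 5, array becomes [27, 7, 22, 31, 2, 16, 37, 27, 32]
arr[6]=37 > 32: no swap
arr[7]=27 <= 32: swap with position 6, array becomes [27, 7, 22, 31, 2, 16, 27, 37, 32]

Place pivot at position 7: [27, 7, 22, 31, 2, 16, 27, 32, 37]
Pivot position: 7

After partitioning with pivot 32, the array becomes [27, 7, 22, 31, 2, 16, 27, 32, 37]. The pivot is placed at index 7. All elements to the left of the pivot are <= 32, and all elements to the right are > 32.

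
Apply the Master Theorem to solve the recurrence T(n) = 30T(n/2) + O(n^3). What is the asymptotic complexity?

Master Theorem for T(n) = 30T(n/2) + O(n^3):

a = 30, b = 2, c = 3
log_b(a) = log_2(30) = 4.9069

Case 1: c = 3 < log_2(30) = 4.9069
T(n) = O(n^(log_2 30))

For T(n) = 30T(n/2) + O(n^3): log_2(30) = 4.9069. This is Case 1 of the Master Theorem (c < log_b(a), work dominated by leaves), giving O(n^(log_2 30)).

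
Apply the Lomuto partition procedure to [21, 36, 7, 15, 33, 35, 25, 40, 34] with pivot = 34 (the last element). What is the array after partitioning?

Lomuto partition with pivot = 34:

Initial array: [21, 36, 7, 15, 33, 35, 25, 40, 34]

arr[0]=21 <= 34: swap with position 0, array becomes [21, 36, 7, 15, 33, 35, 25, 40, 34]
arr[1]=36 > 34: no swap
arr[2]=7 <= 34: swap with position 1, array becomes [21, 7, 36, 15, 33, 35, 25, 40, 34]
arr[3]=15 <= 34: swap with position 2, array becomes [21, 7, 15, 36, 33, 35, 25, 40, 34]
arr[4]=33 <= 34: swap with position 3, array becomes [21, 7, 15, 33, 36, 35, 25, 40, 34]
arr[5]=35 > 34: no swap
arr[6]=25 <= 34: swap with position 4, array becomes [21, 7, 15, 33, 25, 35, 36, 40, 34]
arr[7]=40 > 34: no swap

Place pivot at position 5: [21, 7, 15, 33, 25, 34, 36, 40, 35]
Pivot position: 5

After partitioning with pivot 34, the array becomes [21, 7, 15, 33, 25, 34, 36, 40, 35]. The pivot is placed at index 5. All elements to the left of the pivot are <= 34, and all elements to the right are > 34.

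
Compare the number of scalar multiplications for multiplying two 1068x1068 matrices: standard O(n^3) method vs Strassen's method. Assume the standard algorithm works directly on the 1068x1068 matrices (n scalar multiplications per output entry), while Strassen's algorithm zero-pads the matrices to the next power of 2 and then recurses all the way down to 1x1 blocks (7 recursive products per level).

Matrix multiplication for 1068x1068 matrices:

Strassen's algorithm requires power-of-2 dimensions. Pad 1068x1068 to 2048x2048 (next power of 2).

Standard algorithm: 1068^3 = 1218186432 multiplications
Strassen's algorithm: 7^(log2(2048)) = 7^11 = 1977326743 multiplications
Difference: 1218186432 - 1977326743 = -759140311 (Strassen uses MORE here due to padding overhead — for small or just-over-power-of-2 n, padding can outweigh the per-level savings)

Standard: 1218186432 multiplications (1068^3). Strassen: 1977326743 multiplications (7^11, after padding to 2048x2048). Strassen reduces 8 recursive multiplications to 7 at each level.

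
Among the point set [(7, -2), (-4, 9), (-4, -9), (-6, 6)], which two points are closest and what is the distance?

Computing all pairwise distances among 4 points:

d((7, -2), (-4, 9)) = 15.5563
d((7, -2), (-4, -9)) = 13.0384
d((7, -2), (-6, 6)) = 15.2643
d((-4, 9), (-4, -9)) = 18.0
d((-4, 9), (-6, 6)) = 3.6056 <-- minimum
d((-4, -9), (-6, 6)) = 15.1327

Closest pair: (-4, 9) and (-6, 6) with distance 3.6056

The closest pair is (-4, 9) and (-6, 6) with Euclidean distance 3.6056. For 4 points, brute-force pairwise comparison is shown above. For large n, the divide-and-conquer algorithm (sort by x, recurse on halves, check the dividing strip) achieves O(n log n).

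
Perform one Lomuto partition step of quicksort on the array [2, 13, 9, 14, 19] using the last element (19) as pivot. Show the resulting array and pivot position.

Lomuto partition with pivot = 19:

Initial array: [2, 13, 9, 14, 19]

arr[0]=2 <= 19: swap with position 0, array becomes [2, 13, 9, 14, 19]
arr[1]=13 <= 19: swap with position 1, array becomes [2, 13, 9, 14, 19]
arr[2]=9 <= 19: swap with position 2, array becomes [2, 13, 9, 14, 19]
arr[3]=14 <= 19: swap with position 3, array becomes [2, 13, 9, 14, 19]

Place pivot at position 4: [2, 13, 9, 14, 19]
Pivot position: 4

After partitioning with pivot 19, the array becomes [2, 13, 9, 14, 19]. The pivot is placed at index 4. All elements to the left of the pivot are <= 19, and all elements to the right are > 19.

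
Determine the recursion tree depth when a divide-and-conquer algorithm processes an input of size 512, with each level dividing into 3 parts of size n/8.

For divide and conquer with division factor 8:

Problem sizes at each level:
Level 0: 512
Level 1: 64
Level 2: 8
Level 3: 1

The root is level 0 and the size-1 base case is level 3 (the tree spans levels 0 through 3, i.e. 4 levels counting the root), so the depth is the number of divisions: log_8(512) = 3

The recursion tree depth is log_8(512) = 3. At each level, the problem size is divided by 8, so it takes 3 divisions to reduce to a base case of size 1. The algorithm makes 3 recursive calls at each level.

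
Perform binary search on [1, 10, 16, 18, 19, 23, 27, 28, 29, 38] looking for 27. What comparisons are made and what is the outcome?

Binary search for 27 in [1, 10, 16, 18, 19, 23, 27, 28, 29, 38]:

lo=0, hi=9, mid=4, arr[mid]=19 -> 19 < 27, search right half
lo=5, hi=9, mid=7, arr[mid]=28 -> 28 > 27, search left half
lo=5, hi=6, mid=5, arr[mid]=23 -> 23 < 27, search right half
lo=6, hi=6, mid=6, arr[mid]=27 -> Found target at index 6!

Binary search finds 27 at index 6 after 4 comparisons. The search repeatedly halves the search space by comparing with the middle element.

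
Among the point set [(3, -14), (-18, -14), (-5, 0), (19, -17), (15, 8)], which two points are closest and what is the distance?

Computing all pairwise distances among 5 points:

d((3, -14), (-18, -14)) = 21.0
d((3, -14), (-5, 0)) = 16.1245 <-- minimum
d((3, -14), (19, -17)) = 16.2788
d((3, -14), (15, 8)) = 25.0599
d((-18, -14), (-5, 0)) = 19.105
d((-18, -14), (19, -17)) = 37.1214
d((-18, -14), (15, 8)) = 39.6611
d((-5, 0), (19, -17)) = 29.4109
d((-5, 0), (15, 8)) = 21.5407
d((19, -17), (15, 8)) = 25.318

Closest pair: (3, -14) and (-5, 0) with distance 16.1245

The closest pair is (3, -14) and (-5, 0) with Euclidean distance 16.1245. For 5 points, brute-force pairwise comparison is shown above. For large n, the divide-and-conquer algorithm (sort by x, recurse on halves, check the dividing strip) achieves O(n log n).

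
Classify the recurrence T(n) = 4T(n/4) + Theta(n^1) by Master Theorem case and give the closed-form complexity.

Master Theorem for T(n) = 4T(n/4) + O(n^1):

a = 4, b = 4, c = 1
log_b(a) = log_4(4) = 1.0000

Case 2: c = 1 = log_4(4) = 1.0000
T(n) = O(n^1 log n) = O(n log n)

For T(n) = 4T(n/4) + O(n^1): log_4(4) = 1.0000. This is Case 2 of the Master Theorem (c = log_b(a), equal work at all levels), giving O(n log n).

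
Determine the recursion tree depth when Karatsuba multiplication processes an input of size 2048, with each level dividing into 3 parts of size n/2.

For divide and conquer with division factor 2:

Problem sizes at each level:
Level 0: 2048
Level 1: 1024
Level 2: 512
Level 3: 256
Level 4: 128
Level 5: 64
Level 6: 32
Level 7: 16
Level 8: 8
Level 9: 4
Level 10: 2
Level 11: 1

The root is level 0 and the size-1 base case is level 11 (the tree spans levels 0 through 11, i.e. 12 levels counting the root), so the depth is the number of divisions: log_2(2048) = 11

The recursion tree depth is log_2(2048) = 11. At each level, the problem size is divided by 2, so it takes 11 divisions to reduce to a base case of size 1. The algorithm makes 3 recursive calls at each level.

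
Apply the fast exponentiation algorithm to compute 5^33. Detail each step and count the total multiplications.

Computing 5^33 by squaring (build up from 5^1; each line after the first costs one multiplication):

5^1 = 5
5^2 = (5^1)^2 = 5^2 = 25
5^4 = (5^2)^2 = 25^2 = 625
5^8 = (5^4)^2 = 625^2 = 390625
5^16 = (5^8)^2 = 390625^2 = 152587890625
5^32 = (5^16)^2 = 152587890625^2 = 23283064365386962890625
5^33 = 5 * 5^32 = 5 * 23283064365386962890625 = 116415321826934814453125

Result: 116415321826934814453125
Multiplications needed: 6 (6 lines after 5^1)

5^33 = 116415321826934814453125. Using exponentiation by squaring, this requires 6 multiplications. The key idea: if the exponent is even, square the half-power; if odd, multiply by the base once.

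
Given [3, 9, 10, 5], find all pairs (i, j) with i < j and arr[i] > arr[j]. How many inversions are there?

Finding inversions in [3, 9, 10, 5]:

(1, 3): arr[1]=9 > arr[3]=5
(2, 3): arr[2]=10 > arr[3]=5

Total inversions: 2

The array has 2 inversion(s): (1,3), (2,3). Each pair (i,j) satisfies i < j and arr[i] > arr[j].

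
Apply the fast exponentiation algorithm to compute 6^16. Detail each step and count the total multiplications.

Computing 6^16 by squaring (build up from 6^1; each line after the first costs one multiplication):

6^1 = 6
6^2 = (6^1)^2 = 6^2 = 36
6^4 = (6^2)^2 = 36^2 = 1296
6^8 = (6^4)^2 = 1296^2 = 1679616
6^16 = (6^8)^2 = 1679616^2 = 2821109907456

Result: 2821109907456
Multiplications needed: 4 (4 lines after 6^1)

6^16 = 2821109907456. Using exponentiation by squaring, this requires 4 multiplications. The key idea: if the exponent is even, square the half-power; if odd, multiply by the base once.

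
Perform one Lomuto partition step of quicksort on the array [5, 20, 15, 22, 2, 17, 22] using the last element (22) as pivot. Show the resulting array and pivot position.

Lomuto partition with pivot = 22:

Initial array: [5, 20, 15, 22, 2, 17, 22]

arr[0]=5 <= 22: swap with position 0, array becomes [5, 20, 15, 22, 2, 17, 22]
arr[1]=20 <= 22: swap with position 1, array becomes [5, 20, 15, 22, 2, 17, 22]
arr[2]=15 <= 22: swap with position 2, array becomes [5, 20, 15, 22, 2, 17, 22]
arr[3]=22 <= 22: swap with position 3, array becomes [5, 20, 15, 22, 2, 17, 22]
arr[4]=2 <= 22: swap with position 4, array becomes [5, 20, 15, 22, 2, 17, 22]
arr[5]=17 <= 22: swap with position 5, array becomes [5, 20, 15, 22, 2, 17, 22]

Place pivot at position 6: [5, 20, 15, 22, 2, 17, 22]
Pivot position: 6

After partitioning with pivot 22, the array becomes [5, 20, 15, 22, 2, 17, 22]. The pivot is placed at index 6. All elements to the left of the pivot are <= 22, and all elements to the right are > 22.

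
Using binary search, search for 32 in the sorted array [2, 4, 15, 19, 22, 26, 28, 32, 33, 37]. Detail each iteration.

Binary search for 32 in [2, 4, 15, 19, 22, 26, 28, 32, 33, 37]:

lo=0, hi=9, mid=4, arr[mid]=22 -> 22 < 32, search right half
lo=5, hi=9, mid=7, arr[mid]=32 -> Found target at index 7!

Binary search finds 32 at index 7 after 2 comparisons. The search repeatedly halves the search space by comparing with the middle element.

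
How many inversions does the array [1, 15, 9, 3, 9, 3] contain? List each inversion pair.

Finding inversions in [1, 15, 9, 3, 9, 3]:

(1, 2): arr[1]=15 > arr[2]=9
(1, 3): arr[1]=15 > arr[3]=3
(1, 4): arr[1]=15 > arr[4]=9
(1, 5): arr[1]=15 > arr[5]=3
(2, 3): arr[2]=9 > arr[3]=3
(2, 5): arr[2]=9 > arr[5]=3
(4, 5): arr[4]=9 > arr[5]=3

Total inversions: 7

The array has 7 inversion(s): (1,2), (1,3), (1,4), (1,5), (2,3), (2,5), (4,5). Each pair (i,j) satisfies i < j and arr[i] > arr[j].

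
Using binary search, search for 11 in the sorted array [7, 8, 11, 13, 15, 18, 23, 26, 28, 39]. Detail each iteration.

Binary search for 11 in [7, 8, 11, 13, 15, 18, 23, 26, 28, 39]:

lo=0, hi=9, mid=4, arr[mid]=15 -> 15 > 11, search left half
lo=0, hi=3, mid=1, arr[mid]=8 -> 8 < 11, search right half
lo=2, hi=3, mid=2, arr[mid]=11 -> Found target at index 2!

Binary search finds 11 at index 2 after 3 comparisons. The search repeatedly halves the search space by comparing with the middle element.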